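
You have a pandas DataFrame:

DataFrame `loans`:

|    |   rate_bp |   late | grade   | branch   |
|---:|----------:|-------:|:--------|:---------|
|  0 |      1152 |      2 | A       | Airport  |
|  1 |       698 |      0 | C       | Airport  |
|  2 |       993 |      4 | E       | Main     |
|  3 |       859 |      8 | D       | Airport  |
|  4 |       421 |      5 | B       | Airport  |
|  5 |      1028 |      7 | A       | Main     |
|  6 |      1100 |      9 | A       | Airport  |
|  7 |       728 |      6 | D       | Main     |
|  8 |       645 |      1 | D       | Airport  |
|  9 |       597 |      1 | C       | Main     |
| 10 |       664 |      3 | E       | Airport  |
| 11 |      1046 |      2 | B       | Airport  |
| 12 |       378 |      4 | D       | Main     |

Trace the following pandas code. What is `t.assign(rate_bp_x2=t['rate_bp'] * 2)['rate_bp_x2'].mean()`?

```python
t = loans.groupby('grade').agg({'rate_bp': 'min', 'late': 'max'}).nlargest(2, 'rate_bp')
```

1692.0

group by grade: min(rate_bp), max(late):
       rate_bp  late
grade               
A         1028     9
B          421     5
C          597     1
D          378     8
E          664     4
take 2 rows with largest rate_bp:
       rate_bp  late
grade               
A         1028     9
E          664     4
add column rate_bp_x2 = t['rate_bp'] * 2:
       rate_bp  late  rate_bp_x2
grade                           
A         1028     9        2056
E          664     4        1328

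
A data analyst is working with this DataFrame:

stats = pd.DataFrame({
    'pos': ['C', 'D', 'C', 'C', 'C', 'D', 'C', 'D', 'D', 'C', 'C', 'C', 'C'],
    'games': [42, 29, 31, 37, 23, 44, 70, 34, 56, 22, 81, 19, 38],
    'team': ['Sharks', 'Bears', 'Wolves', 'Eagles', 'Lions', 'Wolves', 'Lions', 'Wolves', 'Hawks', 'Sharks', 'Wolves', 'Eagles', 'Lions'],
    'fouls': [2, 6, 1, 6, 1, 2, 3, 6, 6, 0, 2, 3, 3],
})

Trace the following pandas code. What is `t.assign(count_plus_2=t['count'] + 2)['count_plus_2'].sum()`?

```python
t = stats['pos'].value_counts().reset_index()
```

17

value_counts of pos:
pos
C    9
D    4
Name: count, dtype: int64
reset_index():
  pos  count
0   C      9
1   D      4
add column count_plus_2 = t['count'] + 2:
  pos  count  count_plus_2
0   C      9            11
1   D      4             6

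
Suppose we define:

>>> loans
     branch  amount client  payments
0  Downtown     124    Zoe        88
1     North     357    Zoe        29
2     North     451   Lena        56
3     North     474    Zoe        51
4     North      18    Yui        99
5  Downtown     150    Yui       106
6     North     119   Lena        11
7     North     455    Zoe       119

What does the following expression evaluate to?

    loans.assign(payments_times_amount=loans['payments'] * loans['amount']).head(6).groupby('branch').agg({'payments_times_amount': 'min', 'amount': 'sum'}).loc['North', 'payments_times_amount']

add column payments_times_amount = loans['payments'] * loans['amount']:
     branch  amount client  payments  payments_times_amount
0  Downtown     124    Zoe        88                  10912
1     North     357    Zoe        29                  10353
2     North     451   Lena        56                  25256
3     North     474    Zoe        51                  24174
4     North      18    Yui        99                   1782
5  Downtown     150    Yui       106                  15900
6     North     119   Lena        11                   1309
7     North     455    Zoe       119                  54145
take first 6 rows:
     branch  amount client  payments  payments_times_amount
0  Downtown     124    Zoe        88                  10912
1     North     357    Zoe        29                  10353
2     North     451   Lena        56                  25256
3     North     474    Zoe        51                  24174
4     North      18    Yui        99                   1782
5  Downtown     150    Yui       106                  15900
group by branch: min(payments_times_amount), sum(amount):
          payments_times_amount  amount
branch                                 
Downtown                  10912     274
North                      1782    1300
value at row 'North', column 'payments_times_amount' → 1782

1782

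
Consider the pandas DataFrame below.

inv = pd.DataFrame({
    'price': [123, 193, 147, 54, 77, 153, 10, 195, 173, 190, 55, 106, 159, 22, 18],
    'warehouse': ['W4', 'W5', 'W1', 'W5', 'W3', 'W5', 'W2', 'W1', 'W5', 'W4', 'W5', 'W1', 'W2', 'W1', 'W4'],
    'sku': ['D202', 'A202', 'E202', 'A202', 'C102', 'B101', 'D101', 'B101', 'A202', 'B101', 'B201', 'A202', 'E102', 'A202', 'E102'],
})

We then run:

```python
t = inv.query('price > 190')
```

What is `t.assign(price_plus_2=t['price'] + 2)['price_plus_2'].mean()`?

filter rows where price > 190:
   price warehouse   sku
1    193        W5  A202
7    195        W1  B101
add column price_plus_2 = t['price'] + 2:
   price warehouse   sku  price_plus_2
1    193        W5  A202           195
7    195        W1  B101           197
Finally, mean of column 'price_plus_2' = 196.0.

196.0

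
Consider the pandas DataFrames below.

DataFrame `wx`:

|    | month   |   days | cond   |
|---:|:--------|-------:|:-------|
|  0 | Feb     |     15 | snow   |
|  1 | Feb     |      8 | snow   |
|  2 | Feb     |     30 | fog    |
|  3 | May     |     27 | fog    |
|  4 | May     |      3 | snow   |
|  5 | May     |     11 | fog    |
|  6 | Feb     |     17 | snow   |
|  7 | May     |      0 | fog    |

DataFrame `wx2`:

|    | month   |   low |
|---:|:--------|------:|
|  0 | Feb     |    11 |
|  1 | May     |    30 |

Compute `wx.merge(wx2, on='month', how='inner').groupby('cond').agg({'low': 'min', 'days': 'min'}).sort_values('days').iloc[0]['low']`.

11

merge on 'month' (how='inner') → 8 rows:
  month  days  cond  low
0   Feb    15  snow   11
1   Feb     8  snow   11
2   Feb    30   fog   11
3   May    27   fog   30
4   May     3  snow   30
5   May    11   fog   30
6   Feb    17  snow   11
7   May     0   fog   30
group by cond: min(low), min(days):
      low  days
cond           
fog    11     0
snow   11     3
sort by days:
      low  days
cond           
fog    11     0
snow   11     3
Hence 11.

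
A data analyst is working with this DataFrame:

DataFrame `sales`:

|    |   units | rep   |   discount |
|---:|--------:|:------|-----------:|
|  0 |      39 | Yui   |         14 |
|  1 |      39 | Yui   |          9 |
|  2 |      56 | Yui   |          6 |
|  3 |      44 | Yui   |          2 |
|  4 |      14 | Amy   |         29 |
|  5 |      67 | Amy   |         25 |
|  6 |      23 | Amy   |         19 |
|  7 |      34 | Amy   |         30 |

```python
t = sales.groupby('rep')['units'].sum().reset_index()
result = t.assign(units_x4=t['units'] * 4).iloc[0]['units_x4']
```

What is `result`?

552

group by rep, sum of units:
rep
Amy    138
Yui    178
Name: units, dtype: int64
reset_index():
   rep  units
0  Amy    138
1  Yui    178
add column units_x4 = t['units'] * 4:
   rep  units  units_x4
0  Amy    138       552
1  Yui    178       712
Taking the value at position 0, column 'units_x4' gives 552.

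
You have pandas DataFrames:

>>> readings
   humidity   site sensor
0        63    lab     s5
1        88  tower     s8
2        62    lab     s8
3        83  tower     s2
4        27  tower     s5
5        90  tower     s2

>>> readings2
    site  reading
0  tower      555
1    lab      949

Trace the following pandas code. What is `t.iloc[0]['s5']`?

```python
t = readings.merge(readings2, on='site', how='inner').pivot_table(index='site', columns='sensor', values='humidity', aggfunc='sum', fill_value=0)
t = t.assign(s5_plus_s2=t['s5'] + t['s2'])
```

63

merge on 'site' (how='inner') → 6 rows:
   humidity   site sensor  reading
0        63    lab     s5      949
1        88  tower     s8      555
2        62    lab     s8      949
3        83  tower     s2      555
4        27  tower     s5      555
5        90  tower     s2      555
pivot: rows=site, cols=sensor, sum(humidity):
sensor   s2  s5  s8
site               
lab       0  63  62
tower   173  27  88
add column s5_plus_s2 = t['s5'] + t['s2']:
sensor   s2  s5  s8  s5_plus_s2
site                           
lab       0  63  62          63
tower   173  27  88         200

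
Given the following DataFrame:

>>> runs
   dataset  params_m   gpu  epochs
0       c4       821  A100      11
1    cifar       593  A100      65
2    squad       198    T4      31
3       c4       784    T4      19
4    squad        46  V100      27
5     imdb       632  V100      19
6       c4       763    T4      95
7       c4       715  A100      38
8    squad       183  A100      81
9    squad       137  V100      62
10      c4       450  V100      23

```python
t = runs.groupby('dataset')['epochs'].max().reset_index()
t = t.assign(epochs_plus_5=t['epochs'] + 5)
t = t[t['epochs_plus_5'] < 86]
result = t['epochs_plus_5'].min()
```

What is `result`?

24

group by dataset, max of epochs:
dataset
c4       95
cifar    65
imdb     19
squad    81
Name: epochs, dtype: int64
reset_index():
  dataset  epochs
0      c4      95
1   cifar      65
2    imdb      19
3   squad      81
add column epochs_plus_5 = t['epochs'] + 5:
  dataset  epochs  epochs_plus_5
0      c4      95            100
1   cifar      65             70
2    imdb      19             24
3   squad      81             86
filter rows where epochs_plus_5 < 86:
  dataset  epochs  epochs_plus_5
1   cifar      65             70
2    imdb      19             24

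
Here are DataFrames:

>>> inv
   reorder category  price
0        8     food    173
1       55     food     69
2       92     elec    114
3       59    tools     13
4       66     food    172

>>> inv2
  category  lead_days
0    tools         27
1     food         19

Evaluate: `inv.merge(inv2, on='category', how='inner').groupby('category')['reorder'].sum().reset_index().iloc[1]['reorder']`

59

merge on 'category' (how='inner') → 4 rows:
   reorder category  price  lead_days
0        8     food    173         19
1       55     food     69         19
2       59    tools     13         27
3       66     food    172         19
group by category, sum of reorder:
category
food     129
tools     59
Name: reorder, dtype: int64
reset_index():
  category  reorder
0     food      129
1    tools       59
Hence 59.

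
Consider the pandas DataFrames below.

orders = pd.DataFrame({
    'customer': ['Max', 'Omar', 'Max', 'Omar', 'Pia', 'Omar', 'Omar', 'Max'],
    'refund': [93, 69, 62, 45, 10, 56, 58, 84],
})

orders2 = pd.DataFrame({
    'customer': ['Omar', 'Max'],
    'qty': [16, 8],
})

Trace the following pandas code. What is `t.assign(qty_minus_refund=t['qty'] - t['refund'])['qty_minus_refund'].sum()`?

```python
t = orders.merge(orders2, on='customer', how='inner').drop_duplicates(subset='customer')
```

-138

merge on 'customer' (how='inner') → 7 rows:
  customer  refund  qty
0      Max      93    8
1     Omar      69   16
2      Max      62    8
3     Omar      45   16
4     Omar      56   16
5     Omar      58   16
6      Max      84    8
drop duplicate customer (keep=first):
  customer  refund  qty
0      Max      93    8
1     Omar      69   16
add column qty_minus_refund = t['qty'] - t['refund']:
  customer  refund  qty  qty_minus_refund
0      Max      93    8               -85
1     Omar      69   16               -53
The sum of column 'qty_minus_refund' is -138.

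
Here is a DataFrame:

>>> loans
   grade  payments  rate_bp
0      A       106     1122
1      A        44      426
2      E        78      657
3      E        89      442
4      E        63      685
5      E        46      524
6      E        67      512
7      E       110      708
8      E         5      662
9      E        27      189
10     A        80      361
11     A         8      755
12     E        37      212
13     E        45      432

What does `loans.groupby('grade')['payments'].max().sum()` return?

216

group by grade, max of payments:
grade
A    106
E    110
Name: payments, dtype: int64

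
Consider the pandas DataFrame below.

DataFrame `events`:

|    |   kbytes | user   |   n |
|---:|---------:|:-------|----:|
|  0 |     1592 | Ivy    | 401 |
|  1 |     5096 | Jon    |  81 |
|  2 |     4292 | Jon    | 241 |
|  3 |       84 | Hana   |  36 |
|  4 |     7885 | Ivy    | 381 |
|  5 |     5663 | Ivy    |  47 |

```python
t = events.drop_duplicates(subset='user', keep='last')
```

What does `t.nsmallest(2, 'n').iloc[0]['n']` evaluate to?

36

drop duplicate user (keep=last):
   kbytes  user    n
2    4292   Jon  241
3      84  Hana   36
5    5663   Ivy   47
take 2 rows with smallest n:
   kbytes  user   n
3      84  Hana  36
5    5663   Ivy  47
value at position 0, column 'n' → 36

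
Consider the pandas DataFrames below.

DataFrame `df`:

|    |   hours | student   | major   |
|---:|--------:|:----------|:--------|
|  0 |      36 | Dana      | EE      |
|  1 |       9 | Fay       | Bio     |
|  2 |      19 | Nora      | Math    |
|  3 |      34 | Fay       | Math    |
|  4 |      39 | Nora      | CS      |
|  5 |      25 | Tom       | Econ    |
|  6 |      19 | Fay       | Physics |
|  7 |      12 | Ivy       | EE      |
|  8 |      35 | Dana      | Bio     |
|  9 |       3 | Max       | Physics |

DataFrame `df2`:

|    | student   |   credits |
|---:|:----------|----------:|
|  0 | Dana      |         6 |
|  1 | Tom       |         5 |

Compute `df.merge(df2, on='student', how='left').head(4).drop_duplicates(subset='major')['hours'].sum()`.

64

merge on 'student' (how='left') → 10 rows:
   hours student    major  credits
0     36    Dana       EE      6.0
1      9     Fay      Bio      NaN
2     19    Nora     Math      NaN
3     34     Fay     Math      NaN
4     39    Nora       CS      NaN
5     25     Tom     Econ      5.0
6     19     Fay  Physics      NaN
7     12     Ivy       EE      NaN
8     35    Dana      Bio      6.0
9      3     Max  Physics      NaN
take first 4 rows:
   hours student major  credits
0     36    Dana    EE      6.0
1      9     Fay   Bio      NaN
2     19    Nora  Math      NaN
3     34     Fay  Math      NaN
drop duplicate major (keep=first):
   hours student major  credits
0     36    Dana    EE      6.0
1      9     Fay   Bio      NaN
2     19    Nora  Math      NaN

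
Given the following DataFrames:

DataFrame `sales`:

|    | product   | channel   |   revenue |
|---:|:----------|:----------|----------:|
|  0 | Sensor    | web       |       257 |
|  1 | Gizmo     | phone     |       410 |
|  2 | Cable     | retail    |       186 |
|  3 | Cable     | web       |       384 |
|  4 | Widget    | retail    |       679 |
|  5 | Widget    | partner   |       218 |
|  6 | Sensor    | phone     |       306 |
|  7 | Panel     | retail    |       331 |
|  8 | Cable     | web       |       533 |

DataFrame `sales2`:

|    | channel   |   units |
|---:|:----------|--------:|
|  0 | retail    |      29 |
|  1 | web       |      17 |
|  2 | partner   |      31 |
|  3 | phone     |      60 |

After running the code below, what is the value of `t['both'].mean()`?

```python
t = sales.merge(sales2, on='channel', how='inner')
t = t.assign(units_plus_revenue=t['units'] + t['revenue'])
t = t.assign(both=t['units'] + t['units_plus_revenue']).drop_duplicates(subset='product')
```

merge on 'channel' (how='inner') → 9 rows:
  product  channel  revenue  units
0  Sensor      web      257     17
1   Gizmo    phone      410     60
2   Cable   retail      186     29
3   Cable      web      384     17
4  Widget   retail      679     29
5  Widget  partner      218     31
6  Sensor    phone      306     60
7   Panel   retail      331     29
8   Cable      web      533     17
add column units_plus_revenue = t['units'] + t['revenue']:
  product  channel  revenue  units  units_plus_revenue
0  Sensor      web      257     17                 274
1   Gizmo    phone      410     60                 470
2   Cable   retail      186     29                 215
3   Cable      web      384     17                 401
4  Widget   retail      679     29                 708
5  Widget  partner      218     31                 249
6  Sensor    phone      306     60                 366
7   Panel   retail      331     29                 360
8   Cable      web      533     17                 550
add column both = t['units'] + t['units_plus_revenue']:
  product  channel  revenue  units  units_plus_revenue  both
0  Sensor      web      257     17                 274   291
1   Gizmo    phone      410     60                 470   530
2   Cable   retail      186     29                 215   244
3   Cable      web      384     17                 401   418
4  Widget   retail      679     29                 708   737
5  Widget  partner      218     31                 249   280
6  Sensor    phone      306     60                 366   426
7   Panel   retail      331     29                 360   389
8   Cable      web      533     17                 550   567
drop duplicate product (keep=first):
  product channel  revenue  units  units_plus_revenue  both
0  Sensor     web      257     17                 274   291
1   Gizmo   phone      410     60                 470   530
2   Cable  retail      186     29                 215   244
4  Widget  retail      679     29                 708   737
7   Panel  retail      331     29                 360   389
Then the mean of column 'both': 438.2

438.2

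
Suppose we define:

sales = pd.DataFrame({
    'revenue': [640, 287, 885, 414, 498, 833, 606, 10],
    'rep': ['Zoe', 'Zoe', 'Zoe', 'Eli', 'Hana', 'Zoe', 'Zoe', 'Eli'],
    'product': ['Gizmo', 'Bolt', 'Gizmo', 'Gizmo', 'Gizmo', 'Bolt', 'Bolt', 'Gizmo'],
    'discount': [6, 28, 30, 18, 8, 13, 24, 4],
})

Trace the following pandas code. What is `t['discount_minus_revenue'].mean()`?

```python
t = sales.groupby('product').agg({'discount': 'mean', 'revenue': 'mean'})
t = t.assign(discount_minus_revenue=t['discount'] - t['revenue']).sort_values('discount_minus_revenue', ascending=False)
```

-514.933333333

group by product: mean(discount), mean(revenue):
          discount     revenue
product                       
Bolt     21.666667  575.333333
Gizmo    13.200000  489.400000
add column discount_minus_revenue = t['discount'] - t['revenue']:
          discount     revenue  discount_minus_revenue
product                                               
Bolt     21.666667  575.333333             -553.666667
Gizmo    13.200000  489.400000             -476.200000
sort by discount_minus_revenue descending:
          discount     revenue  discount_minus_revenue
product                                               
Gizmo    13.200000  489.400000             -476.200000
Bolt     21.666667  575.333333             -553.666667
mean of column 'discount_minus_revenue' → -514.933333333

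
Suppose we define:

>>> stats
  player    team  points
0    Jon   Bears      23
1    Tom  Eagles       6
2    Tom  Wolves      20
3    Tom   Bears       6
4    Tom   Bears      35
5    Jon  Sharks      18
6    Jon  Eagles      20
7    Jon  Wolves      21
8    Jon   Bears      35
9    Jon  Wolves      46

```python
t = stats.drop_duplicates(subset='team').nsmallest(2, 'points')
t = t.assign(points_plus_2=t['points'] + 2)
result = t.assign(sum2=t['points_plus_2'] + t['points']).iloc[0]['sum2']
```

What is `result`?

drop duplicate team (keep=first):
  player    team  points
0    Jon   Bears      23
1    Tom  Eagles       6
2    Tom  Wolves      20
5    Jon  Sharks      18
take 2 rows with smallest points:
  player    team  points
1    Tom  Eagles       6
5    Jon  Sharks      18
add column points_plus_2 = t['points'] + 2:
  player    team  points  points_plus_2
1    Tom  Eagles       6              8
5    Jon  Sharks      18             20
add column sum2 = t['points_plus_2'] + t['points']:
  player    team  points  points_plus_2  sum2
1    Tom  Eagles       6              8    14
5    Jon  Sharks      18             20    38

14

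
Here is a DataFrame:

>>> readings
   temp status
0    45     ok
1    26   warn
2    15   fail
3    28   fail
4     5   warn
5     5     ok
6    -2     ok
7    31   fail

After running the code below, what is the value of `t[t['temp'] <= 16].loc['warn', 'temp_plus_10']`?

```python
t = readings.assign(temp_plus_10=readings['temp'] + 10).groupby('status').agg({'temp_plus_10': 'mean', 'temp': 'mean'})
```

add column temp_plus_10 = readings['temp'] + 10:
   temp status  temp_plus_10
0    45     ok            55
1    26   warn            36
2    15   fail            25
3    28   fail            38
4     5   warn            15
5     5     ok            15
6    -2     ok             8
7    31   fail            41
group by status: mean(temp_plus_10), mean(temp):
        temp_plus_10       temp
status                         
fail       34.666667  24.666667
ok         26.000000  16.000000
warn       25.500000  15.500000
filter rows where temp <= 16:
        temp_plus_10  temp
status                    
ok              26.0  16.0
warn            25.5  15.5
Finally, value at row 'warn', column 'temp_plus_10' = 25.5.

25.5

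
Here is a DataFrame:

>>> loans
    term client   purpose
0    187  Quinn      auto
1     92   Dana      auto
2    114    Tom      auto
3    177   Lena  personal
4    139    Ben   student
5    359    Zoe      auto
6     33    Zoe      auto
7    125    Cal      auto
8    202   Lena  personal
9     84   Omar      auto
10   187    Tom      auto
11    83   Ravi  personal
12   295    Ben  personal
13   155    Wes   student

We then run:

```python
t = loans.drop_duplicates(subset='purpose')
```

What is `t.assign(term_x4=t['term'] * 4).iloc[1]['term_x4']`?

drop duplicate purpose (keep=first):
   term client   purpose
0   187  Quinn      auto
3   177   Lena  personal
4   139    Ben   student
add column term_x4 = t['term'] * 4:
   term client   purpose  term_x4
0   187  Quinn      auto      748
3   177   Lena  personal      708
4   139    Ben   student      556
Hence 708.

708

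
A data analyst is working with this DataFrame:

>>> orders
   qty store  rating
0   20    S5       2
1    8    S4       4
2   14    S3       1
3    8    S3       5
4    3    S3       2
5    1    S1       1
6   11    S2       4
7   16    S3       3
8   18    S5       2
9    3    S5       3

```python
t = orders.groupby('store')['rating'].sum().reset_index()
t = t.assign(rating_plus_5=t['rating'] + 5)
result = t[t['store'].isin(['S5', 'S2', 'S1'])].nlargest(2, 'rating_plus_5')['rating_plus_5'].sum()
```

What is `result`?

group by store, sum of rating:
store
S1     1
S2     4
S3    11
S4     4
S5     7
Name: rating, dtype: int64
reset_index():
  store  rating
0    S1       1
1    S2       4
2    S3      11
3    S4       4
4    S5       7
add column rating_plus_5 = t['rating'] + 5:
  store  rating  rating_plus_5
0    S1       1              6
1    S2       4              9
2    S3      11             16
3    S4       4              9
4    S5       7             12
filter rows where store in ['S5', 'S2', 'S1']:
  store  rating  rating_plus_5
0    S1       1              6
1    S2       4              9
4    S5       7             12
take 2 rows with largest rating_plus_5:
  store  rating  rating_plus_5
4    S5       7             12
1    S2       4              9
The sum of column 'rating_plus_5' is 21.

21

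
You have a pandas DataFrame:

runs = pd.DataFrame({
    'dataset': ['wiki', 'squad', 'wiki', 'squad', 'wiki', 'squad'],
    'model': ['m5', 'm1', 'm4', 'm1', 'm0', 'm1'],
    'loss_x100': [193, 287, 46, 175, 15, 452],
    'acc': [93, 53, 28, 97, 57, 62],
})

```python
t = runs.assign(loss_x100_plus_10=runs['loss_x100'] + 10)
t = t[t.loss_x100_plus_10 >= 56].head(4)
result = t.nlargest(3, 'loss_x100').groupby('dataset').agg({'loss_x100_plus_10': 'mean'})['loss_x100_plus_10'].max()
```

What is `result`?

241.0

add column loss_x100_plus_10 = runs['loss_x100'] + 10:
  dataset model  loss_x100  acc  loss_x100_plus_10
0    wiki    m5        193   93                203
1   squad    m1        287   53                297
2    wiki    m4         46   28                 56
3   squad    m1        175   97                185
4    wiki    m0         15   57                 25
5   squad    m1        452   62                462
filter rows where loss_x100_plus_10 >= 56:
  dataset model  loss_x100  acc  loss_x100_plus_10
0    wiki    m5        193   93                203
1   squad    m1        287   53                297
2    wiki    m4         46   28                 56
3   squad    m1        175   97                185
5   squad    m1        452   62                462
take first 4 rows:
  dataset model  loss_x100  acc  loss_x100_plus_10
0    wiki    m5        193   93                203
1   squad    m1        287   53                297
2    wiki    m4         46   28                 56
3   squad    m1        175   97                185
take 3 rows with largest loss_x100:
  dataset model  loss_x100  acc  loss_x100_plus_10
1   squad    m1        287   53                297
0    wiki    m5        193   93                203
3   squad    m1        175   97                185
group by dataset, mean of loss_x100_plus_10:
         loss_x100_plus_10
dataset                   
squad                241.0
wiki                 203.0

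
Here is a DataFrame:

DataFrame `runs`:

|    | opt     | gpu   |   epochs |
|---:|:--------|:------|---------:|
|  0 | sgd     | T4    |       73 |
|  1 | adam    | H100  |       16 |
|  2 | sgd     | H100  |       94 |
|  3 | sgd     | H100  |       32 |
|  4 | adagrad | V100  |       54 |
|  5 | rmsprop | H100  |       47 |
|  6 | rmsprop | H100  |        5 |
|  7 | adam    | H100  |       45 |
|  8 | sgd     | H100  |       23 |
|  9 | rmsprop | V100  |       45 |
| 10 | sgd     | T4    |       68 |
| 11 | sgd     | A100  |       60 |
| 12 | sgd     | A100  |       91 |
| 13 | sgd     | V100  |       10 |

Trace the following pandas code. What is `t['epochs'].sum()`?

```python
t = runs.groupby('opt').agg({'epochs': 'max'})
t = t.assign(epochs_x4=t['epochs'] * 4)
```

group by opt, max of epochs:
         epochs
opt            
adagrad      54
adam         45
rmsprop      47
sgd          94
add column epochs_x4 = t['epochs'] * 4:
         epochs  epochs_x4
opt                       
adagrad      54        216
adam         45        180
rmsprop      47        188
sgd          94        376

240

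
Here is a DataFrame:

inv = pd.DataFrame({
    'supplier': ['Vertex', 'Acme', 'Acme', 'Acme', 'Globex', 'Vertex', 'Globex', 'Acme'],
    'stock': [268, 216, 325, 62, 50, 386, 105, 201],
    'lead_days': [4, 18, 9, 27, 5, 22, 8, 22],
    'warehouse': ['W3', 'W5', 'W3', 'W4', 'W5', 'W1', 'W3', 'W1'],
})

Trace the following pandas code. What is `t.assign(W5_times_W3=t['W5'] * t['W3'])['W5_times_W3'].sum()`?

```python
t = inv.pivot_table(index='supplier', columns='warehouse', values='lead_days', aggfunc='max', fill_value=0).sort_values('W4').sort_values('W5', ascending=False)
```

202

pivot: rows=supplier, cols=warehouse, max(lead_days):
warehouse  W1  W3  W4  W5
supplier                 
Acme       22   9  27  18
Globex      0   8   0   5
Vertex     22   4   0   0
sort by W4:
warehouse  W1  W3  W4  W5
supplier                 
Globex      0   8   0   5
Vertex     22   4   0   0
Acme       22   9  27  18
sort by W5 descending:
warehouse  W1  W3  W4  W5
supplier                 
Acme       22   9  27  18
Globex      0   8   0   5
Vertex     22   4   0   0
add column W5_times_W3 = t['W5'] * t['W3']:
warehouse  W1  W3  W4  W5  W5_times_W3
supplier                              
Acme       22   9  27  18          162
Globex      0   8   0   5           40
Vertex     22   4   0   0            0
sum of column 'W5_times_W3' → 202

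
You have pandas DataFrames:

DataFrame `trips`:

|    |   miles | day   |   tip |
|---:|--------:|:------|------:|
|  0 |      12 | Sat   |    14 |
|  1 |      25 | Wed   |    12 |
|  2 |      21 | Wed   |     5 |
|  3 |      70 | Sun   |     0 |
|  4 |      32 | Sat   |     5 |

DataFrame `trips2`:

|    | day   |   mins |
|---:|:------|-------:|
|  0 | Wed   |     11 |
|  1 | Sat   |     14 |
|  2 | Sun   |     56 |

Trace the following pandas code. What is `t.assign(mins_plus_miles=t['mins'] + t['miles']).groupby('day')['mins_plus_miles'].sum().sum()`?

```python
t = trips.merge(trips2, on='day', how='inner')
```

266

merge on 'day' (how='inner') → 5 rows:
   miles  day  tip  mins
0     12  Sat   14    14
1     25  Wed   12    11
2     21  Wed    5    11
3     70  Sun    0    56
4     32  Sat    5    14
add column mins_plus_miles = t['mins'] + t['miles']:
   miles  day  tip  mins  mins_plus_miles
0     12  Sat   14    14               26
1     25  Wed   12    11               36
2     21  Wed    5    11               32
3     70  Sun    0    56              126
4     32  Sat    5    14               46
group by day, sum of mins_plus_miles:
day
Sat     72
Sun    126
Wed     68
Name: mins_plus_miles, dtype: int64
The sum of the resulting series is 266.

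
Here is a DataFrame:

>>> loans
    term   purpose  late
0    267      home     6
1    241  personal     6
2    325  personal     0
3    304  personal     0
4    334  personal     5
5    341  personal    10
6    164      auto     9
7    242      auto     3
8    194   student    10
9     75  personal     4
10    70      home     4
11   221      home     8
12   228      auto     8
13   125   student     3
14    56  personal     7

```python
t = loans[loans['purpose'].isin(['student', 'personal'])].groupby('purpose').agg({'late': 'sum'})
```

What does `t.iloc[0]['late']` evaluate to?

32

filter rows where purpose in ['student', 'personal']:
    term   purpose  late
1    241  personal     6
2    325  personal     0
3    304  personal     0
4    334  personal     5
5    341  personal    10
8    194   student    10
9     75  personal     4
13   125   student     3
14    56  personal     7
group by purpose, sum of late:
          late
purpose       
personal    32
student     13
Taking the value at position 0, column 'late' gives 32.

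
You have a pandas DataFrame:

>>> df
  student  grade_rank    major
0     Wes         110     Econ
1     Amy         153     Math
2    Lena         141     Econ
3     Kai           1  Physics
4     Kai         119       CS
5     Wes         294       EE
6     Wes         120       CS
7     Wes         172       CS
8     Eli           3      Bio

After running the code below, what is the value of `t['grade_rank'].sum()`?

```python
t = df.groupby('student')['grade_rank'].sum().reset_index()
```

1113

group by student, sum of grade_rank:
student
Amy     153
Eli       3
Kai     120
Lena    141
Wes     696
Name: grade_rank, dtype: int64
reset_index():
  student  grade_rank
0     Amy         153
1     Eli           3
2     Kai         120
3    Lena         141
4     Wes         696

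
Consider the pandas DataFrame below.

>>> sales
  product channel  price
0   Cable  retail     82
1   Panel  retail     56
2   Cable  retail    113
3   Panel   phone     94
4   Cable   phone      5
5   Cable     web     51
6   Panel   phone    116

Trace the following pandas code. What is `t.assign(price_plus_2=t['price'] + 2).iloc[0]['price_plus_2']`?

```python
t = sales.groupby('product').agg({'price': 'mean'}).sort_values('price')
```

64.75

group by product, mean of price:
             price
product           
Cable    62.750000
Panel    88.666667
sort by price:
             price
product           
Cable    62.750000
Panel    88.666667
add column price_plus_2 = t['price'] + 2:
             price  price_plus_2
product                         
Cable    62.750000     64.750000
Panel    88.666667     90.666667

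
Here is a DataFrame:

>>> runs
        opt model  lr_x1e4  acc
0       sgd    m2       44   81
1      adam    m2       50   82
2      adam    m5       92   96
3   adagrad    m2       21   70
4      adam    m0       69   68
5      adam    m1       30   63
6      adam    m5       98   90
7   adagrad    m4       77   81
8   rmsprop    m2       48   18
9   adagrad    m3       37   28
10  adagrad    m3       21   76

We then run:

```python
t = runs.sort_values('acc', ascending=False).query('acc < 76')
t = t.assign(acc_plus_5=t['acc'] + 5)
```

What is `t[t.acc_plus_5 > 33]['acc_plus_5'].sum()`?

sort by acc descending:
        opt model  lr_x1e4  acc
2      adam    m5       92   96
6      adam    m5       98   90
1      adam    m2       50   82
0       sgd    m2       44   81
7   adagrad    m4       77   81
10  adagrad    m3       21   76
3   adagrad    m2       21   70
4      adam    m0       69   68
5      adam    m1       30   63
9   adagrad    m3       37   28
8   rmsprop    m2       48   18
filter rows where acc < 76:
       opt model  lr_x1e4  acc
3  adagrad    m2       21   70
4     adam    m0       69   68
5     adam    m1       30   63
9  adagrad    m3       37   28
8  rmsprop    m2       48   18
add column acc_plus_5 = t['acc'] + 5:
       opt model  lr_x1e4  acc  acc_plus_5
3  adagrad    m2       21   70          75
4     adam    m0       69   68          73
5     adam    m1       30   63          68
9  adagrad    m3       37   28          33
8  rmsprop    m2       48   18          23
filter rows where acc_plus_5 > 33:
       opt model  lr_x1e4  acc  acc_plus_5
3  adagrad    m2       21   70          75
4     adam    m0       69   68          73
5     adam    m1       30   63          68

216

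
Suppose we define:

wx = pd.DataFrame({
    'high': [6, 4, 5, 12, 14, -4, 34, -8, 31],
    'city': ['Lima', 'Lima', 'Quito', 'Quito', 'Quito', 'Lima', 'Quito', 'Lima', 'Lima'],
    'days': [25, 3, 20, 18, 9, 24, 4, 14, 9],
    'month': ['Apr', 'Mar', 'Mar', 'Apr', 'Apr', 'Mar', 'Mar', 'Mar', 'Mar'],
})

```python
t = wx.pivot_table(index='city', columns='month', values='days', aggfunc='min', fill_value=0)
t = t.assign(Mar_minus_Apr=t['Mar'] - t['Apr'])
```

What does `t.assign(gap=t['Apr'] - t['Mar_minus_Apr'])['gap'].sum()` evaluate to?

61

pivot: rows=city, cols=month, min(days):
month  Apr  Mar
city           
Lima    25    3
Quito    9    4
add column Mar_minus_Apr = t['Mar'] - t['Apr']:
month  Apr  Mar  Mar_minus_Apr
city                          
Lima    25    3            -22
Quito    9    4             -5
add column gap = t['Apr'] - t['Mar_minus_Apr']:
month  Apr  Mar  Mar_minus_Apr  gap
city                               
Lima    25    3            -22   47
Quito    9    4             -5   14
sum of column 'gap' → 61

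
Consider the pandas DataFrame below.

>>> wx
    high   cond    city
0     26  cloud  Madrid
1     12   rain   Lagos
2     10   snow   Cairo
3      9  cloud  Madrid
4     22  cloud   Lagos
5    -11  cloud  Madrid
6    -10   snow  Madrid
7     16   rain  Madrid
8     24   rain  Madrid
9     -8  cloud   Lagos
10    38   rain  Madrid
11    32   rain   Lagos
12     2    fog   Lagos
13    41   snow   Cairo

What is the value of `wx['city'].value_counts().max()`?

7

value_counts of city:
city
Madrid    7
Lagos     5
Cairo     2
Name: count, dtype: int64
Taking the max of the resulting series gives 7.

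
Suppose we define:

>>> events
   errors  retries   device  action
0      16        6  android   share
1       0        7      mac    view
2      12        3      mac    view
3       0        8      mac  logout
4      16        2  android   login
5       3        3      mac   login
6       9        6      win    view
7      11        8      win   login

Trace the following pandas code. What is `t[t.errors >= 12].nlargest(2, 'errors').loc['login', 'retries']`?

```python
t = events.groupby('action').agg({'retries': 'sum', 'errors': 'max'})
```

13

group by action: sum(retries), max(errors):
        retries  errors
action                 
login        13      16
logout        8       0
share         6      16
view         16      12
filter rows where errors >= 12:
        retries  errors
action                 
login        13      16
share         6      16
view         16      12
take 2 rows with largest errors:
        retries  errors
action                 
login        13      16
share         6      16
The value at row 'login', column 'retries' is 13.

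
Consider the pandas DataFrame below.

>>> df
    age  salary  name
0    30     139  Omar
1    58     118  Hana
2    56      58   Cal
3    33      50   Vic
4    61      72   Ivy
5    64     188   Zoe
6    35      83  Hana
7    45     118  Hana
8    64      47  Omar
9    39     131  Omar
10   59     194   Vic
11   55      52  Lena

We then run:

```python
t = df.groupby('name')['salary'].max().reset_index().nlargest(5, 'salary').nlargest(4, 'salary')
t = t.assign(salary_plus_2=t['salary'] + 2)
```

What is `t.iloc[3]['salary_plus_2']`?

120

group by name, max of salary:
name
Cal      58
Hana    118
Ivy      72
Lena     52
Omar    139
Vic     194
Zoe     188
Name: salary, dtype: int64
reset_index():
   name  salary
0   Cal      58
1  Hana     118
2   Ivy      72
3  Lena      52
4  Omar     139
5   Vic     194
6   Zoe     188
take 5 rows with largest salary:
   name  salary
5   Vic     194
6   Zoe     188
4  Omar     139
1  Hana     118
2   Ivy      72
take 4 rows with largest salary:
   name  salary
5   Vic     194
6   Zoe     188
4  Omar     139
1  Hana     118
add column salary_plus_2 = t['salary'] + 2:
   name  salary  salary_plus_2
5   Vic     194            196
6   Zoe     188            190
4  Omar     139            141
1  Hana     118            120
Taking the value at position 3, column 'salary_plus_2' gives 120.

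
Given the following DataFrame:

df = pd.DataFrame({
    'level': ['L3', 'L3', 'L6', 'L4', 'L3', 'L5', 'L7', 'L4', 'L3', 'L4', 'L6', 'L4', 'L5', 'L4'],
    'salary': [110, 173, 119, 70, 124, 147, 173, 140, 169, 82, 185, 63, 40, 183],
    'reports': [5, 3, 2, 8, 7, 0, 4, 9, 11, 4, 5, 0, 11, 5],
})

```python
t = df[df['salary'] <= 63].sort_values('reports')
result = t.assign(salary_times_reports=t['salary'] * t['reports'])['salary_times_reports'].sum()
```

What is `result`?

filter rows where salary <= 63:
   level  salary  reports
11    L4      63        0
12    L5      40       11
sort by reports:
   level  salary  reports
11    L4      63        0
12    L5      40       11
add column salary_times_reports = t['salary'] * t['reports']:
   level  salary  reports  salary_times_reports
11    L4      63        0                     0
12    L5      40       11                   440
Taking the sum of column 'salary_times_reports' gives 440.

440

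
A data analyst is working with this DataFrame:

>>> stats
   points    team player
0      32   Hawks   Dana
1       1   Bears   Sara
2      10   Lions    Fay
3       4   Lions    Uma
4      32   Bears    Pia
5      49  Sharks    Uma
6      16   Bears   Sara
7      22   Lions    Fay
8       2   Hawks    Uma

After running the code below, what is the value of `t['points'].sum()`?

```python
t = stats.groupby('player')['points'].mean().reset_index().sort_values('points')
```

106.833333333

group by player, mean of points:
player
Dana    32.000000
Fay     16.000000
Pia     32.000000
Sara     8.500000
Uma     18.333333
Name: points, dtype: float64
reset_index():
  player     points
0   Dana  32.000000
1    Fay  16.000000
2    Pia  32.000000
3   Sara   8.500000
4    Uma  18.333333
sort by points:
  player     points
3   Sara   8.500000
1    Fay  16.000000
4    Uma  18.333333
0   Dana  32.000000
2    Pia  32.000000
Reading off the sum of column 'points', we get 106.833333333.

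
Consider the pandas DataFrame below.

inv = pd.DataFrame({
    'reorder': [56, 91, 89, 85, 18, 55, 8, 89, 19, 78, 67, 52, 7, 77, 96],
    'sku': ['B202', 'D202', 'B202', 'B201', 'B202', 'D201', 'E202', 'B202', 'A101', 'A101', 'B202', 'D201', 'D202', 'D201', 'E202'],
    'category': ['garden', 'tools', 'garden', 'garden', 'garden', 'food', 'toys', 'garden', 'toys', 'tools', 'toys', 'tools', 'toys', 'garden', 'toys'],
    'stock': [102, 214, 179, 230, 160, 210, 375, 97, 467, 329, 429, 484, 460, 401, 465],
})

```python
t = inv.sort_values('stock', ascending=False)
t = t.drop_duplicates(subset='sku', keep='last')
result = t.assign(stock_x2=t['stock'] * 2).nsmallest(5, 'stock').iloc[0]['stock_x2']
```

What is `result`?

194

sort by stock descending:
    reorder   sku category  stock
11       52  D201    tools    484
8        19  A101     toys    467
14       96  E202     toys    465
12        7  D202     toys    460
10       67  B202     toys    429
13       77  D201   garden    401
6         8  E202     toys    375
9        78  A101    tools    329
3        85  B201   garden    230
1        91  D202    tools    214
5        55  D201     food    210
2        89  B202   garden    179
4        18  B202   garden    160
0        56  B202   garden    102
7        89  B202   garden     97
drop duplicate sku (keep=last):
   reorder   sku category  stock
6        8  E202     toys    375
9       78  A101    tools    329
3       85  B201   garden    230
1       91  D202    tools    214
5       55  D201     food    210
7       89  B202   garden     97
add column stock_x2 = t['stock'] * 2:
   reorder   sku category  stock  stock_x2
6        8  E202     toys    375       750
9       78  A101    tools    329       658
3       85  B201   garden    230       460
1       91  D202    tools    214       428
5       55  D201     food    210       420
7       89  B202   garden     97       194
take 5 rows with smallest stock:
   reorder   sku category  stock  stock_x2
7       89  B202   garden     97       194
5       55  D201     food    210       420
1       91  D202    tools    214       428
3       85  B201   garden    230       460
9       78  A101    tools    329       658
Hence 194.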